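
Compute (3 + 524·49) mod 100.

79

524·49 = 25676.
25676 mod 100 = 76 (since 256·100 = 25600).
(3 + 76) mod 100 = 79.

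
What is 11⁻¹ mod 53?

53 = 4·11 + 9
11 = 1·9 + 2
9 = 4·2 + 1
2 = 2·1 + 0
Back-substituting gives 11·29 ≡ 1 (mod 53).

29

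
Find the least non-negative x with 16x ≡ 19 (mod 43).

16⁻¹ ≡ 35 (mod 43) because 16·35 = 560 = 13·43 + 1.
So x ≡ 35·19 = 665 ≡ 20 (mod 43).

20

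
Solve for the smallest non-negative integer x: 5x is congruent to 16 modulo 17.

The inverse of 5 mod 17 is 7 (since 5·7 = 35 ≡ 1).
So x ≡ 7·16 = 112 ≡ 10 (mod 17).
Check: 5·10 = 50 = 2·17 + 16.

10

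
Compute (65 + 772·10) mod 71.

772·10 = 7720.
7720 = 108·71 + 52, so 7720 mod 71 = 52.
(65 + 52) mod 71 = 46.

46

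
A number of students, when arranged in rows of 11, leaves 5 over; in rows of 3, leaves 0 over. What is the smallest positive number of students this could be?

27

x ≡ 0 (mod 3) gives x ∈ {0, 3, 6, 9, 12, 15, 18, 21, …}.
The first of these with x mod 11 = 5 is 27.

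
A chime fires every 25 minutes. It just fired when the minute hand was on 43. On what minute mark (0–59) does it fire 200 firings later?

3

200·25 = 5000.
5000 mod 60 = 20 (since 83·60 = 4980).
(43 + 20) mod 60 = 3.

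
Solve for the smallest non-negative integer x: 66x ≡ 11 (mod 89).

15

66⁻¹ ≡ 58 (mod 89) because 66·58 = 3828 = 43·89 + 1.
So x ≡ 58·11 = 638 ≡ 15 (mod 89).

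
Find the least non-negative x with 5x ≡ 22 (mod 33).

The inverse of 5 mod 33 is 20 (since 5·20 = 100 ≡ 1).
Multiplying both sides by 20: x ≡ 20·22 = 440 ≡ 11 (mod 33).

11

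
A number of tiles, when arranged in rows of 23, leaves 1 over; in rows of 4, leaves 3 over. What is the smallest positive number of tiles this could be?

x ≡ 3 (mod 4) gives x ∈ {3, 7, 11, 15, 19, 23, 27, 31, …}.
The first of these with x mod 23 = 1 is 47.

47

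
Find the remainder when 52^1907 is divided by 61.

Square-and-reduce mod 61: 52^1≡52, 52^2≡20, 52^4≡34, 52^8≡58, 52^16≡9, 52^32≡20, 52^64≡34, 52^128≡58, 52^256≡9, 52^512≡20, 52^1024≡34.
Since 1907 = 1 + 2 + 16 + 32 + 64 + 256 + 512 + 1024 in binary, 52^1907 ≡ 52·20·9·20·34·9·20·34 ≡ 41 (mod 61).

41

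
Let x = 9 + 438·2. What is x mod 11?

438·2 = 876.
876 mod 11 = 7 (since 79·11 = 869).
(9 + 7) mod 11 = 5.

5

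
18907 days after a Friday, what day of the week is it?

Friday

18907 mod 7 = 0 (since 2701·7 = 18907).
Friday + 0 days → Friday.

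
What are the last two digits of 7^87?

43

By repeated squaring mod 100: 7^1≡7, 7^2≡49, 7^4≡1, 7^8≡1, 7^16≡1, 7^32≡1, 7^64≡1.
Since 87 = 1 + 2 + 4 + 16 + 64 in binary, 7^87 ≡ 7·49·1·1·1 ≡ 43 (mod 100).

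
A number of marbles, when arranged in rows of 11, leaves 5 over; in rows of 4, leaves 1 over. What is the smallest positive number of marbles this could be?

5

Since 4·3 ≡ 1 (mod 11), take x = 1 + 4·((5−1)·3 mod 11) = 1 + 4·1 = 5.
Check: 5 mod 11 = 5, 5 mod 4 = 1.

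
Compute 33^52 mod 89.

73

Square-and-reduce mod 89: 33^1≡33, 33^2≡21, 33^4≡85, 33^8≡16, 33^16≡78, 33^32≡32.
Since 52 = 4 + 16 + 32 in binary, 33^52 ≡ 85·78·32 ≡ 73 (mod 89).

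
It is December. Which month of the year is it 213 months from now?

213 = 17·12 + 9, so 213 mod 12 = 9.
December + 9 months → September.

September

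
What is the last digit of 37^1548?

1

Last digits of 7^n: 7, 9, 3, 1 (period 4).
1548 mod 4 = 0, so the last digit matches 7^4 = 1.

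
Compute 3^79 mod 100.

67

By repeated squaring mod 100: 3^1≡3, 3^2≡9, 3^4≡81, 3^8≡61, 3^16≡21, 3^32≡41, 3^64≡81.
79 = 1 + 2 + 4 + 8 + 64, so 3^79 ≡ 3·9·81·61·81 ≡ 67 (mod 100).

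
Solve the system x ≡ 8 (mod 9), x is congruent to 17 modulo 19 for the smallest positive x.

17

Since 19·1 ≡ 1 (mod 9), take x = 17 + 19·((8−17)·1 mod 9) = 17 + 19·0 = 17.
Check: 17 mod 9 = 8, 17 mod 19 = 17.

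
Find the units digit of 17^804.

1

The units digit of 17^n cycles with period 4: 7, 9, 3, 1, …
804 leaves remainder 0 on division by 4, so 17^804 ends in 1.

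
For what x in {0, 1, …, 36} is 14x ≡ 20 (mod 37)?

12

The inverse of 14 mod 37 is 8 (since 14·8 = 112 ≡ 1).
So x ≡ 8·20 = 160 ≡ 12 (mod 37).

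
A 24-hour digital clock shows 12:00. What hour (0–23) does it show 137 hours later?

Dividing 137 by 24 gives quotient 5 and remainder 17.
(12 + 17) mod 24 = 5.

5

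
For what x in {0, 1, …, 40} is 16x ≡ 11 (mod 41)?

34

The inverse of 16 mod 41 is 18 (since 16·18 = 288 ≡ 1).
Multiplying both sides by 18: x ≡ 18·11 = 198 ≡ 34 (mod 41).
Check: 16·34 = 544 = 13·41 + 11.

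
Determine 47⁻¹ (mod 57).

57 = 1·47 + 10
47 = 4·10 + 7
10 = 1·7 + 3
7 = 2·3 + 1
3 = 3·1 + 0
Back-substituting gives 47·17 ≡ 1 (mod 57).

17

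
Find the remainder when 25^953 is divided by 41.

4

Square-and-reduce mod 41: 25^1≡25, 25^2≡10, 25^4≡18, 25^8≡37, 25^16≡16, 25^32≡10, 25^64≡18, 25^128≡37, 25^256≡16, 25^512≡10.
Since 953 = 1 + 8 + 16 + 32 + 128 + 256 + 512 in binary, 25^953 ≡ 25·37·16·10·37·16·10 ≡ 4 (mod 41).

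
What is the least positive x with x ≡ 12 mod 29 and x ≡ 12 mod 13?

12

x ≡ 12 (mod 13) gives x ∈ {12}.
The first of these with x mod 29 = 12 is 12.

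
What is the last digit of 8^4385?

8

Powers of 8 mod 10 repeat with period 4: 8, 4, 2, 6.
4385 mod 4 = 1, so the last digit matches 8^1 = 8.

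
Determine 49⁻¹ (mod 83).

61

83 = 1·49 + 34
49 = 1·34 + 15
34 = 2·15 + 4
15 = 3·4 + 3
4 = 1·3 + 1
3 = 3·1 + 0
Back-substituting gives 49·61 ≡ 1 (mod 83).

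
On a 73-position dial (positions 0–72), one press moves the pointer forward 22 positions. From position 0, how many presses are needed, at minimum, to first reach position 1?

10

22·10 = 220 = 3·73 + 1, so 22⁻¹ ≡ 10 (mod 73).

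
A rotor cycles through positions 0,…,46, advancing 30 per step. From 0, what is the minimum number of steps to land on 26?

30⁻¹ ≡ 11 (mod 47) because 30·11 = 330 = 7·47 + 1.
Multiplying both sides by 11: x ≡ 11·26 = 286 ≡ 4 (mod 47).

4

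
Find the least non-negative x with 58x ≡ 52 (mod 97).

31

58⁻¹ ≡ 92 (mod 97) because 58·92 = 5336 = 55·97 + 1.
Multiplying both sides by 92: x ≡ 92·52 = 4784 ≡ 31 (mod 97).
Check: 58·31 = 1798 = 18·97 + 52.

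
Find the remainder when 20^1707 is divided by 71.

32

Successive squares of 20 mod 71: 20^1≡20, 20^2≡45, 20^4≡37, 20^8≡20, 20^16≡45, 20^32≡37, 20^64≡20, 20^128≡45, 20^256≡37, 20^512≡20, 20^1024≡45.
1707 = 1 + 2 + 8 + 32 + 128 + 512 + 1024, so 20^1707 ≡ 20·45·20·37·45·20·45 ≡ 32 (mod 71).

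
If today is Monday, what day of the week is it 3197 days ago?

3197 − 456·7 = 5, so 3197 ≡ 5 (mod 7).
Monday − 5 days → Wednesday.

Wednesday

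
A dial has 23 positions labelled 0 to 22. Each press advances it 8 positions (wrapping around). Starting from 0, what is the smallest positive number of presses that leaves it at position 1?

8·3 = 24 = 1·23 + 1, so 8⁻¹ ≡ 3 (mod 23).

3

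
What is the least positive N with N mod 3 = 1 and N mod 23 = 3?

49

x ≡ 1 (mod 3) gives x ∈ {1, 4, 7, 10, 13, 16, 19, 22, …}.
The first of these with x mod 23 = 3 is 49.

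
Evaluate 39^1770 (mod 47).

6

Successive squares of 39 mod 47: 39^1≡39, 39^2≡17, 39^4≡7, 39^8≡2, 39^16≡4, 39^32≡16, 39^64≡21, 39^128≡18, 39^256≡42, 39^512≡25, 39^1024≡14.
1770 = 2 + 8 + 32 + 64 + 128 + 512 + 1024, so 39^1770 ≡ 17·2·16·21·18·25·14 ≡ 6 (mod 47).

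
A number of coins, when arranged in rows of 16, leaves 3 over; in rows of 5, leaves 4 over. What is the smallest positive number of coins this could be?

19

x ≡ 4 (mod 5) gives x ∈ {4, 9, 14, 19}.
The first of these with x mod 16 = 3 is 19.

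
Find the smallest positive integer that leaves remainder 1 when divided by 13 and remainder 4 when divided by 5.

x ≡ 4 (mod 5) gives x ∈ {4, 9, 14}.
The first of these with x mod 13 = 1 is 14.

14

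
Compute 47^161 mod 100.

47

Square-and-reduce mod 100: 47^1≡47, 47^2≡9, 47^4≡81, 47^8≡61, 47^16≡21, 47^32≡41, 47^64≡81, 47^128≡61.
161 = 1 + 32 + 128, so 47^161 ≡ 47·41·61 ≡ 47 (mod 100).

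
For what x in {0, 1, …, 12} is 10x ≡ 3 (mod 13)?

12

10⁻¹ ≡ 4 (mod 13) because 10·4 = 40 = 3·13 + 1.
Multiplying both sides by 4: x ≡ 4·3 = 12 ≡ 12 (mod 13).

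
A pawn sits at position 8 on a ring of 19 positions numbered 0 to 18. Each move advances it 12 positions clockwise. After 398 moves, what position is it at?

15

398·12 = 4776.
4776 mod 19 = 7 (since 251·19 = 4769).
(8 + 7) mod 19 = 15.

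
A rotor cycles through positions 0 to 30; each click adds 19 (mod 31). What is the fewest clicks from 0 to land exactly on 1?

18

31 = 1·19 + 12
19 = 1·12 + 7
12 = 1·7 + 5
7 = 1·5 + 2
5 = 2·2 + 1
2 = 2·1 + 0
Back-substituting gives 19·18 ≡ 1 (mod 31).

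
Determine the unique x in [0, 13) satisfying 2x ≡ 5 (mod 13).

9

2⁻¹ ≡ 7 (mod 13) because 2·7 = 14 = 1·13 + 1.
Multiplying both sides by 7: x ≡ 7·5 = 35 ≡ 9 (mod 13).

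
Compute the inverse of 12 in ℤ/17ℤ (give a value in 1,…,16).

12·10 = 120 = 7·17 + 1, so 12⁻¹ ≡ 10 (mod 17).

10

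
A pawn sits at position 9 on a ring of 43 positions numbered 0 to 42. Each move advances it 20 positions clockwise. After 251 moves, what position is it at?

251·20 = 5020.
5020 − 116·43 = 32, so 5020 ≡ 32 (mod 43).
(9 + 32) mod 43 = 41.

41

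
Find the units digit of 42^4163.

The units digit of 42^n cycles with period 4: 2, 4, 8, 6, …
4163 mod 4 = 3, so the last digit matches 2^3 = 8.

8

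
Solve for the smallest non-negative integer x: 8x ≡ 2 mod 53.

40

8⁻¹ ≡ 20 (mod 53) because 8·20 = 160 = 3·53 + 1.
Multiplying both sides by 20: x ≡ 20·2 = 40 ≡ 40 (mod 53).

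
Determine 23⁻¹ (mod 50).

23·37 = 851 = 17·50 + 1, so 23⁻¹ ≡ 37 (mod 50).

37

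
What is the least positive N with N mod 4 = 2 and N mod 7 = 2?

Since 7·3 ≡ 1 (mod 4), take x = 2 + 7·((2−2)·3 mod 4) = 2 + 7·0 = 2.
Check: 2 mod 4 = 2, 2 mod 7 = 2.

2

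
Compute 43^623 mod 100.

7

Square-and-reduce mod 100: 43^1≡43, 43^2≡49, 43^4≡1, 43^8≡1, 43^16≡1, 43^32≡1, 43^64≡1, 43^128≡1, 43^256≡1, 43^512≡1.
Since 623 = 1 + 2 + 4 + 8 + 32 + 64 + 512 in binary, 43^623 ≡ 43·49·1·1·1·1·1 ≡ 7 (mod 100).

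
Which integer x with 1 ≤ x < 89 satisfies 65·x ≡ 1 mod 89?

63

65·63 = 4095 = 46·89 + 1, so 65⁻¹ ≡ 63 (mod 89).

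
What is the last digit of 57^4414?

9

Last digits of 7^n: 7, 9, 3, 1 (period 4).
4414 mod 4 = 2, so the last digit matches 7^2 = 9.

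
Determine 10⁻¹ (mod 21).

10·19 = 190 = 9·21 + 1, so 10⁻¹ ≡ 19 (mod 21).

19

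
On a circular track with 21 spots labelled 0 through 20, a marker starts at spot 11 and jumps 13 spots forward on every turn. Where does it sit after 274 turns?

274·13 = 3562.
3562 = 169·21 + 13, so 3562 mod 21 = 13.
(11 + 13) mod 21 = 3.

3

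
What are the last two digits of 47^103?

23

Square-and-reduce mod 100: 47^1≡47, 47^2≡9, 47^4≡81, 47^8≡61, 47^16≡21, 47^32≡41, 47^64≡81.
103 = 1 + 2 + 4 + 32 + 64, so 47^103 ≡ 47·9·81·41·81 ≡ 23 (mod 100).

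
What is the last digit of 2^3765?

Powers of 2 mod 10 repeat with period 4: 2, 4, 8, 6.
3765 mod 4 = 1, so the last digit matches 2^1 = 2.

2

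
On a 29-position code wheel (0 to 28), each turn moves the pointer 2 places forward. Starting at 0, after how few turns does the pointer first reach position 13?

2⁻¹ ≡ 15 (mod 29) because 2·15 = 30 = 1·29 + 1.
Multiplying both sides by 15: x ≡ 15·13 = 195 ≡ 21 (mod 29).
Check: 2·21 = 42 = 1·29 + 13.

21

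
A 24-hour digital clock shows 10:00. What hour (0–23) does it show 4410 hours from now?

4

4410 = 183·24 + 18, so 4410 mod 24 = 18.
(10 + 18) mod 24 = 4.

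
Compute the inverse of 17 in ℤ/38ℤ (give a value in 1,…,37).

17·9 = 153 = 4·38 + 1, so 17⁻¹ ≡ 9 (mod 38).

9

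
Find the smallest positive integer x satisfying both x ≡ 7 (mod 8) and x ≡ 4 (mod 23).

x ≡ 7 (mod 8) gives x ∈ {7, 15, 23, 31, 39, 47, 55, 63, …}.
The first of these with x mod 23 = 4 is 119.

119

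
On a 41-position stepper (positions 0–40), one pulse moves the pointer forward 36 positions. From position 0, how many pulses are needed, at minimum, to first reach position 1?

36·8 = 288 = 7·41 + 1, so 36⁻¹ ≡ 8 (mod 41).

8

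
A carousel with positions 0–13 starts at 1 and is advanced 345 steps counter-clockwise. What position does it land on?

6

345 mod 14 = 9 (since 24·14 = 336).
(1 − 9) mod 14 = 6.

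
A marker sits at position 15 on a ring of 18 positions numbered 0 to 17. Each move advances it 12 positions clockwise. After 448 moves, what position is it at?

448·12 = 5376.
Dividing 5376 by 18 gives quotient 298 and remainder 12.
(15 + 12) mod 18 = 9.

9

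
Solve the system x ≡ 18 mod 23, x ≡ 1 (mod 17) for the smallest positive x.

x ≡ 1 (mod 17) gives x ∈ {1, 18}.
The first of these with x mod 23 = 18 is 18.

18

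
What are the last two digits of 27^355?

43

By repeated squaring mod 100: 27^1≡27, 27^2≡29, 27^4≡41, 27^8≡81, 27^16≡61, 27^32≡21, 27^64≡41, 27^128≡81, 27^256≡61.
Since 355 = 1 + 2 + 32 + 64 + 256 in binary, 27^355 ≡ 27·29·21·41·61 ≡ 43 (mod 100).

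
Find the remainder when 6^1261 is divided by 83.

76

Square-and-reduce mod 83: 6^1≡6, 6^2≡36, 6^4≡51, 6^8≡28, 6^16≡37, 6^32≡41, 6^64≡21, 6^128≡26, 6^256≡12, 6^512≡61, 6^1024≡69.
Since 1261 = 1 + 4 + 8 + 32 + 64 + 128 + 1024 in binary, 6^1261 ≡ 6·51·28·41·21·26·69 ≡ 76 (mod 83).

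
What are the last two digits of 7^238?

49

Successive squares of 7 mod 100: 7^1≡7, 7^2≡49, 7^4≡1, 7^8≡1, 7^16≡1, 7^32≡1, 7^64≡1, 7^128≡1.
Since 238 = 2 + 4 + 8 + 32 + 64 + 128 in binary, 7^238 ≡ 49·1·1·1·1·1 ≡ 49 (mod 100).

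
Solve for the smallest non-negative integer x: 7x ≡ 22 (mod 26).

18

7⁻¹ ≡ 15 (mod 26) because 7·15 = 105 = 4·26 + 1.
Multiplying both sides by 15: x ≡ 15·22 = 330 ≡ 18 (mod 26).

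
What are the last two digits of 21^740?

By repeated squaring mod 100: 21^1≡21, 21^2≡41, 21^4≡81, 21^8≡61, 21^16≡21, 21^32≡41, 21^64≡81, 21^128≡61, 21^256≡21, 21^512≡41.
740 = 4 + 32 + 64 + 128 + 512, so 21^740 ≡ 81·41·81·61·41 ≡ 1 (mod 100).

01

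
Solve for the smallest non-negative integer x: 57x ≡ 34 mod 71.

The inverse of 57 mod 71 is 5 (since 57·5 = 285 ≡ 1).
So x ≡ 5·34 = 170 ≡ 28 (mod 71).

28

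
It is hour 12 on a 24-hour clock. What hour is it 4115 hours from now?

4115 − 171·24 = 11, so 4115 ≡ 11 (mod 24).
(12 + 11) mod 24 = 23.

23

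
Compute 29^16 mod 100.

21

By repeated squaring mod 100: 29^1≡29, 29^2≡41, 29^4≡81, 29^8≡61, 29^16≡21.
Since 16 = 16 in binary, 29^16 ≡ 21 ≡ 21 (mod 100).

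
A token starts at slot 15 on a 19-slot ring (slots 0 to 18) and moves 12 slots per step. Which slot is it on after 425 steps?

425·12 = 5100.
5100 − 268·19 = 8, so 5100 ≡ 8 (mod 19).
(15 + 8) mod 19 = 4.

4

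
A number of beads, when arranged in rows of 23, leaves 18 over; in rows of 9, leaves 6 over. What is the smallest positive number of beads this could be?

x ≡ 6 (mod 9) gives x ∈ {6, 15, 24, 33, 42, 51, 60, 69, …}.
The first of these with x mod 23 = 18 is 87.

87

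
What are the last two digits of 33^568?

By repeated squaring mod 100: 33^1≡33, 33^2≡89, 33^4≡21, 33^8≡41, 33^16≡81, 33^32≡61, 33^64≡21, 33^128≡41, 33^256≡81, 33^512≡61.
568 = 8 + 16 + 32 + 512, so 33^568 ≡ 41·81·61·61 ≡ 41 (mod 100).

41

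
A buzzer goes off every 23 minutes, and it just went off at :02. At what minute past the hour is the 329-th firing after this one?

329·23 = 7567.
7567 mod 60 = 7 (since 126·60 = 7560).
(2 + 7) mod 60 = 9.

9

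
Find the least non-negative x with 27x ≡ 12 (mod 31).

28

The inverse of 27 mod 31 is 23 (since 27·23 = 621 ≡ 1).
Multiplying both sides by 23: x ≡ 23·12 = 276 ≡ 28 (mod 31).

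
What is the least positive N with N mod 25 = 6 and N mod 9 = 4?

x ≡ 4 (mod 9) gives x ∈ {4, 13, 22, 31}.
The first of these with x mod 25 = 6 is 31.

31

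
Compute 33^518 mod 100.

Successive squares of 33 mod 100: 33^1≡33, 33^2≡89, 33^4≡21, 33^8≡41, 33^16≡81, 33^32≡61, 33^64≡21, 33^128≡41, 33^256≡81, 33^512≡61.
Since 518 = 2 + 4 + 512 in binary, 33^518 ≡ 89·21·61 ≡ 9 (mod 100).

9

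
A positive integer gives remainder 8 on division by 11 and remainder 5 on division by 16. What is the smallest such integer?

x ≡ 8 (mod 11) gives x ∈ {8, 19, 30, 41, 52, 63, 74, 85}.
The first of these with x mod 16 = 5 is 85.

85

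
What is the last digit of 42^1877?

2

The units digit of 42^n cycles with period 4: 2, 4, 8, 6, …
1877 leaves remainder 1 on division by 4, so 42^1877 ends in 2.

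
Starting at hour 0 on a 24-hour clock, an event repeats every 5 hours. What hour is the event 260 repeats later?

4

260·5 = 1300.
1300 − 54·24 = 4, so 1300 ≡ 4 (mod 24).
(0 + 4) mod 24 = 4.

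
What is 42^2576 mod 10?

The units digit of 42^n cycles with period 4: 2, 4, 8, 6, …
2576 mod 4 = 0, so the last digit matches 2^4 = 6.

6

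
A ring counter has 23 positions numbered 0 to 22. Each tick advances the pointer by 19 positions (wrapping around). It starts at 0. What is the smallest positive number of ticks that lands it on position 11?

3

19⁻¹ ≡ 17 (mod 23) because 19·17 = 323 = 14·23 + 1.
So x ≡ 17·11 = 187 ≡ 3 (mod 23).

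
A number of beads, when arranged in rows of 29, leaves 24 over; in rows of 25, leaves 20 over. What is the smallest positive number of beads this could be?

x ≡ 20 (mod 25) gives x ∈ {20, 45, 70, 95, 120, 145, 170, 195, …}.
The first of these with x mod 29 = 24 is 720.

720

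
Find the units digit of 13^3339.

Powers of 3 mod 10 repeat with period 4: 3, 9, 7, 1.
3339 mod 4 = 3, so the last digit matches 3^3 = 7.

7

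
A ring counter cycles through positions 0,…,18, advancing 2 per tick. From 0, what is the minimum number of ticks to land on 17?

The inverse of 2 mod 19 is 10 (since 2·10 = 20 ≡ 1).
Multiplying both sides by 10: x ≡ 10·17 = 170 ≡ 18 (mod 19).

18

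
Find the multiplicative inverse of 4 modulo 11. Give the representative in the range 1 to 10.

3

11 = 2·4 + 3
4 = 1·3 + 1
3 = 3·1 + 0
Back-substituting gives 4·3 ≡ 1 (mod 11).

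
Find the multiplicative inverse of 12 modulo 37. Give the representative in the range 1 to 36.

34

37 = 3·12 + 1
12 = 12·1 + 0
Back-substituting gives 12·34 ≡ 1 (mod 37).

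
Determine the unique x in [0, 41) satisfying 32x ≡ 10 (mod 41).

8

32⁻¹ ≡ 9 (mod 41) because 32·9 = 288 = 7·41 + 1.
So x ≡ 9·10 = 90 ≡ 8 (mod 41).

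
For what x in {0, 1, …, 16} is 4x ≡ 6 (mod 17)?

4⁻¹ ≡ 13 (mod 17) because 4·13 = 52 = 3·17 + 1.
So x ≡ 13·6 = 78 ≡ 10 (mod 17).

10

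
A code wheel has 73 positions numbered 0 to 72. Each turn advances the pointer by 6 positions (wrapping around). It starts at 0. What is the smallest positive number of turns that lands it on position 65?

The inverse of 6 mod 73 is 61 (since 6·61 = 366 ≡ 1).
Multiplying both sides by 61: x ≡ 61·65 = 3965 ≡ 23 (mod 73).

23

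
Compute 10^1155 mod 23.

22

Square-and-reduce mod 23: 10^1≡10, 10^2≡8, 10^4≡18, 10^8≡2, 10^16≡4, 10^32≡16, 10^64≡3, 10^128≡9, 10^256≡12, 10^512≡6, 10^1024≡13.
1155 = 1 + 2 + 128 + 1024, so 10^1155 ≡ 10·8·9·13 ≡ 22 (mod 23).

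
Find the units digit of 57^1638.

Powers of 7 mod 10 repeat with period 4: 7, 9, 3, 1.
1638 mod 4 = 2, so the last digit matches 7^2 = 9.

9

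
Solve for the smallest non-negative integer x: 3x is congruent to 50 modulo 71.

3⁻¹ ≡ 24 (mod 71) because 3·24 = 72 = 1·71 + 1.
So x ≡ 24·50 = 1200 ≡ 64 (mod 71).

64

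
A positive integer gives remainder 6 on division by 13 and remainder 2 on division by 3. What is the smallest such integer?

x ≡ 2 (mod 3) gives x ∈ {2, 5, 8, 11, 14, 17, 20, 23, …}.
The first of these with x mod 13 = 6 is 32.

32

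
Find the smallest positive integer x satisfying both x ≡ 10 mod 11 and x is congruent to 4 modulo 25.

x ≡ 10 (mod 11) gives x ∈ {10, 21, 32, 43, 54}.
The first of these with x mod 25 = 4 is 54.

54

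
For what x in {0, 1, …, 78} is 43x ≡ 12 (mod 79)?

26

The inverse of 43 mod 79 is 68 (since 43·68 = 2924 ≡ 1).
Multiplying both sides by 68: x ≡ 68·12 = 816 ≡ 26 (mod 79).
Check: 43·26 = 1118 = 14·79 + 12.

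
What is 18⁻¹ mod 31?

31 = 1·18 + 13
18 = 1·13 + 5
13 = 2·5 + 3
5 = 1·3 + 2
3 = 1·2 + 1
2 = 2·1 + 0
Back-substituting gives 18·19 ≡ 1 (mod 31).

19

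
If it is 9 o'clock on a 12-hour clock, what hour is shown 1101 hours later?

Dividing 1101 by 12 gives quotient 91 and remainder 9.
9 + 9 → 6 on a 12-hour dial.

6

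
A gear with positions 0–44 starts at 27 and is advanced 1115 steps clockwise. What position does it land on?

17

1115 − 24·45 = 35, so 1115 ≡ 35 (mod 45).
(27 + 35) mod 45 = 17.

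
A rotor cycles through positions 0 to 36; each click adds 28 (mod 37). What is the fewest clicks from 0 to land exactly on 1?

37 = 1·28 + 9
28 = 3·9 + 1
9 = 9·1 + 0
Back-substituting gives 28·4 ≡ 1 (mod 37).

4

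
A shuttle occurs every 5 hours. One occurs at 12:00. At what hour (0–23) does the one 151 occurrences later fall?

151·5 = 755.
755 = 31·24 + 11, so 755 mod 24 = 11.
(12 + 11) mod 24 = 23.

23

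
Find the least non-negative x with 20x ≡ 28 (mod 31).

20

The inverse of 20 mod 31 is 14 (since 20·14 = 280 ≡ 1).
So x ≡ 14·28 = 392 ≡ 20 (mod 31).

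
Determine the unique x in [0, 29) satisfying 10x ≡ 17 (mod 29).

The inverse of 10 mod 29 is 3 (since 10·3 = 30 ≡ 1).
So x ≡ 3·17 = 51 ≡ 22 (mod 29).

22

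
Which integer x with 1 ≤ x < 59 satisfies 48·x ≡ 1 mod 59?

16

48·16 = 768 = 13·59 + 1, so 48⁻¹ ≡ 16 (mod 59).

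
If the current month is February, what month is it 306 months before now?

Dividing 306 by 12 gives quotient 25 and remainder 6.
February − 6 months → August.

August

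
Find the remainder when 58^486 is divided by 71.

15

By repeated squaring mod 71: 58^1≡58, 58^2≡27, 58^4≡19, 58^8≡6, 58^16≡36, 58^32≡18, 58^64≡40, 58^128≡38, 58^256≡24.
486 = 2 + 4 + 32 + 64 + 128 + 256, so 58^486 ≡ 27·19·18·40·38·24 ≡ 15 (mod 71).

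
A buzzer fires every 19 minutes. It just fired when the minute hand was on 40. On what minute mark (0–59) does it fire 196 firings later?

44

196·19 = 3724.
Dividing 3724 by 60 gives quotient 62 and remainder 4.
(40 + 4) mod 60 = 44.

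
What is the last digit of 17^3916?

1

Powers of 7 mod 10 repeat with period 4: 7, 9, 3, 1.
3916 leaves remainder 0 on division by 4, so 17^3916 ends in 1.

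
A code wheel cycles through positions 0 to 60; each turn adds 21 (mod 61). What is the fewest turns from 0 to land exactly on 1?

21·32 = 672 = 11·61 + 1, so 21⁻¹ ≡ 32 (mod 61).

32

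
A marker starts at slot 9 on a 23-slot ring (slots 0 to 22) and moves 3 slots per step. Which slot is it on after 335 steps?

2

335·3 = 1005.
1005 mod 23 = 16 (since 43·23 = 989).
(9 + 16) mod 23 = 2.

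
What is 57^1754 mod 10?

9

The units digit of 57^n cycles with period 4: 7, 9, 3, 1, …
1754 leaves remainder 2 on division by 4, so 57^1754 ends in 9.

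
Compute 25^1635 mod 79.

65

Square-and-reduce mod 79: 25^1≡25, 25^2≡72, 25^4≡49, 25^8≡31, 25^16≡13, 25^32≡11, 25^64≡42, 25^128≡26, 25^256≡44, 25^512≡40, 25^1024≡20.
Since 1635 = 1 + 2 + 32 + 64 + 512 + 1024 in binary, 25^1635 ≡ 25·72·11·42·40·20 ≡ 65 (mod 79).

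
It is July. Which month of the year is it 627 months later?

627 − 52·12 = 3, so 627 ≡ 3 (mod 12).
July + 3 months → October.

October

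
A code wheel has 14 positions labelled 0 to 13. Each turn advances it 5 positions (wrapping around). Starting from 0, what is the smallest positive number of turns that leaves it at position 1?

5·3 = 15 = 1·14 + 1, so 5⁻¹ ≡ 3 (mod 14).

3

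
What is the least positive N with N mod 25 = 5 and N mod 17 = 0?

255

x ≡ 0 (mod 17) gives x ∈ {0, 17, 34, 51, 68, 85, 102, 119, …}.
The first of these with x mod 25 = 5 is 255.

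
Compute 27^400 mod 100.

Square-and-reduce mod 100: 27^1≡27, 27^2≡29, 27^4≡41, 27^8≡81, 27^16≡61, 27^32≡21, 27^64≡41, 27^128≡81, 27^256≡61.
400 = 16 + 128 + 256, so 27^400 ≡ 61·81·61 ≡ 1 (mod 100).

1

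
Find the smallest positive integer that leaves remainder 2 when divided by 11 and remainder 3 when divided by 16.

35

x ≡ 2 (mod 11) gives x ∈ {2, 13, 24, 35}.
The first of these with x mod 16 = 3 is 35.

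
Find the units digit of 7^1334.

9

Powers of 7 mod 10 repeat with period 4: 7, 9, 3, 1.
1334 mod 4 = 2, so the last digit matches 7^2 = 9.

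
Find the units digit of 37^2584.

1

The units digit of 37^n cycles with period 4: 7, 9, 3, 1, …
2584 mod 4 = 0, so the last digit matches 7^4 = 1.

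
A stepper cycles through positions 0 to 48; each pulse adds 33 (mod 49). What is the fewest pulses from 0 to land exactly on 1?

49 = 1·33 + 16
33 = 2·16 + 1
16 = 16·1 + 0
Back-substituting gives 33·3 ≡ 1 (mod 49).

3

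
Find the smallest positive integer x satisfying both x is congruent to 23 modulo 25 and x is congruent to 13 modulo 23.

473

x ≡ 13 (mod 23) gives x ∈ {13, 36, 59, 82, 105, 128, 151, 174, …}.
The first of these with x mod 25 = 23 is 473.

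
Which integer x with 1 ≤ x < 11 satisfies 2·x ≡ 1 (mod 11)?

11 = 5·2 + 1
2 = 2·1 + 0
Back-substituting gives 2·6 ≡ 1 (mod 11).

6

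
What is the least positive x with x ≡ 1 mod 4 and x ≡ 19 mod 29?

x ≡ 1 (mod 4) gives x ∈ {1, 5, 9, 13, 17, 21, 25, 29, …}.
The first of these with x mod 29 = 19 is 77.

77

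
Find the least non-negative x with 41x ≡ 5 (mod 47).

7

41⁻¹ ≡ 39 (mod 47) because 41·39 = 1599 = 34·47 + 1.
So x ≡ 39·5 = 195 ≡ 7 (mod 47).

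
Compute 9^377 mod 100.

69

By repeated squaring mod 100: 9^1≡9, 9^2≡81, 9^4≡61, 9^8≡21, 9^16≡41, 9^32≡81, 9^64≡61, 9^128≡21, 9^256≡41.
377 = 1 + 8 + 16 + 32 + 64 + 256, so 9^377 ≡ 9·21·41·81·61·41 ≡ 69 (mod 100).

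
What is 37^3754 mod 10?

Last digits of 7^n: 7, 9, 3, 1 (period 4).
3754 leaves remainder 2 on division by 4, so 37^3754 ends in 9.

9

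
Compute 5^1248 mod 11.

Square-and-reduce mod 11: 5^1≡5, 5^2≡3, 5^4≡9, 5^8≡4, 5^16≡5, 5^32≡3, 5^64≡9, 5^128≡4, 5^256≡5, 5^512≡3, 5^1024≡9.
Since 1248 = 32 + 64 + 128 + 1024 in binary, 5^1248 ≡ 3·9·4·9 ≡ 4 (mod 11).

4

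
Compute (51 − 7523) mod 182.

172

7523 − 41·182 = 61, so 7523 ≡ 61 (mod 182).
(51 − 61) mod 182 = 172.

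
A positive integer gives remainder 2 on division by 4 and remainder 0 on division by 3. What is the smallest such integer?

Since 3·3 ≡ 1 (mod 4), take x = 0 + 3·((2−0)·3 mod 4) = 0 + 3·2 = 6.
Check: 6 mod 4 = 2, 6 mod 3 = 0.

6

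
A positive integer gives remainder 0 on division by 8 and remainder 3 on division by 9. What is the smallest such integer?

48

Since 9·1 ≡ 1 (mod 8), take x = 3 + 9·((0−3)·1 mod 8) = 3 + 9·5 = 48.
Check: 48 mod 8 = 0, 48 mod 9 = 3.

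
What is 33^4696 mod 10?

The units digit of 33^n cycles with period 4: 3, 9, 7, 1, …
4696 mod 4 = 0, so the last digit matches 3^4 = 1.

1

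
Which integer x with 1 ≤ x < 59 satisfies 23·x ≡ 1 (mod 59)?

18

23·18 = 414 = 7·59 + 1, so 23⁻¹ ≡ 18 (mod 59).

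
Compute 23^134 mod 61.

27

Square-and-reduce mod 61: 23^1≡23, 23^2≡41, 23^4≡34, 23^8≡58, 23^16≡9, 23^32≡20, 23^64≡34, 23^128≡58.
134 = 2 + 4 + 128, so 23^134 ≡ 41·34·58 ≡ 27 (mod 61).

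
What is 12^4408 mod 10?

Last digits of 2^n: 2, 4, 8, 6 (period 4).
4408 leaves remainder 0 on division by 4, so 12^4408 ends in 6.

6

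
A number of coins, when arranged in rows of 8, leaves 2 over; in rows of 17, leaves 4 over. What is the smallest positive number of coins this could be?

Since 17·1 ≡ 1 (mod 8), take x = 4 + 17·((2−4)·1 mod 8) = 4 + 17·6 = 106.
Check: 106 mod 8 = 2, 106 mod 17 = 4.

106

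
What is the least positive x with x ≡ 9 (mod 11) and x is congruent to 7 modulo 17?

75

x ≡ 9 (mod 11) gives x ∈ {9, 20, 31, 42, 53, 64, 75}.
The first of these with x mod 17 = 7 is 75.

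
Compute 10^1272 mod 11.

1

By repeated squaring mod 11: 10^1≡10, 10^2≡1, 10^4≡1, 10^8≡1, 10^16≡1, 10^32≡1, 10^64≡1, 10^128≡1, 10^256≡1, 10^512≡1, 10^1024≡1.
1272 = 8 + 16 + 32 + 64 + 128 + 1024, so 10^1272 ≡ 1·1·1·1·1·1 ≡ 1 (mod 11).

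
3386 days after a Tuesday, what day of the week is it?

3386 − 483·7 = 5, so 3386 ≡ 5 (mod 7).
Tuesday + 5 days → Sunday.

Sunday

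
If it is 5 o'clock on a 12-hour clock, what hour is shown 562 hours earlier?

7

Dividing 562 by 12 gives quotient 46 and remainder 10.
5 − 10 → 7 on a 12-hour dial.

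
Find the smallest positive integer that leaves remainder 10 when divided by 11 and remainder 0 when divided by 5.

x ≡ 0 (mod 5) gives x ∈ {0, 5, 10}.
The first of these with x mod 11 = 10 is 10.

10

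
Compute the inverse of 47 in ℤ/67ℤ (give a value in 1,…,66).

47·10 = 470 = 7·67 + 1, so 47⁻¹ ≡ 10 (mod 67).

10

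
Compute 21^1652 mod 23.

4

By repeated squaring mod 23: 21^1≡21, 21^2≡4, 21^4≡16, 21^8≡3, 21^16≡9, 21^32≡12, 21^64≡6, 21^128≡13, 21^256≡8, 21^512≡18, 21^1024≡2.
Since 1652 = 4 + 16 + 32 + 64 + 512 + 1024 in binary, 21^1652 ≡ 16·9·12·6·18·2 ≡ 4 (mod 23).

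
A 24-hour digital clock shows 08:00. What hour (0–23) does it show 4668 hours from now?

20

4668 mod 24 = 12 (since 194·24 = 4656).
(8 + 12) mod 24 = 20.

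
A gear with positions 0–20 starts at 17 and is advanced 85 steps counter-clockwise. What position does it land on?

16

85 − 4·21 = 1, so 85 ≡ 1 (mod 21).
(17 − 1) mod 21 = 16.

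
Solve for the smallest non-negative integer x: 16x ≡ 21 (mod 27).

16⁻¹ ≡ 22 (mod 27) because 16·22 = 352 = 13·27 + 1.
Multiplying both sides by 22: x ≡ 22·21 = 462 ≡ 3 (mod 27).
Check: 16·3 = 48 = 1·27 + 21.

3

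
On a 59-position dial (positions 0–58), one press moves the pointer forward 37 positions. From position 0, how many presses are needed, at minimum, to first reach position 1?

37·8 = 296 = 5·59 + 1, so 37⁻¹ ≡ 8 (mod 59).

8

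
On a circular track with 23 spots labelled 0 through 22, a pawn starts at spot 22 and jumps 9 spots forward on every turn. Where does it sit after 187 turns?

187·9 = 1683.
Dividing 1683 by 23 gives quotient 73 and remainder 4.
(22 + 4) mod 23 = 3.

3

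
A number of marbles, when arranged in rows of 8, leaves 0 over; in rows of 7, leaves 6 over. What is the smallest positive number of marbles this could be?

x ≡ 6 (mod 7) gives x ∈ {6, 13, 20, 27, 34, 41, 48}.
The first of these with x mod 8 = 0 is 48.

48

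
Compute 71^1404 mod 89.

Successive squares of 71 mod 89: 71^1≡71, 71^2≡57, 71^4≡45, 71^8≡67, 71^16≡39, 71^32≡8, 71^64≡64, 71^128≡2, 71^256≡4, 71^512≡16, 71^1024≡78.
Since 1404 = 4 + 8 + 16 + 32 + 64 + 256 + 1024 in binary, 71^1404 ≡ 45·67·39·8·64·4·78 ≡ 2 (mod 89).

2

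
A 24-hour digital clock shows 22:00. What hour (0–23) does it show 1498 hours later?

Dividing 1498 by 24 gives quotient 62 and remainder 10.
(22 + 10) mod 24 = 8.

8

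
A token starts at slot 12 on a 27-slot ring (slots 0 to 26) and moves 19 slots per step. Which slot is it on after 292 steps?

25

292·19 = 5548.
5548 − 205·27 = 13, so 5548 ≡ 13 (mod 27).
(12 + 13) mod 27 = 25.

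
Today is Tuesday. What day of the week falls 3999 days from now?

Thursday

3999 = 571·7 + 2, so 3999 mod 7 = 2.
Tuesday + 2 days → Thursday.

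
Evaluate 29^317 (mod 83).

By repeated squaring mod 83: 29^1≡29, 29^2≡11, 29^4≡38, 29^8≡33, 29^16≡10, 29^32≡17, 29^64≡40, 29^128≡23, 29^256≡31.
317 = 1 + 4 + 8 + 16 + 32 + 256, so 29^317 ≡ 29·38·33·10·17·31 ≡ 77 (mod 83).

77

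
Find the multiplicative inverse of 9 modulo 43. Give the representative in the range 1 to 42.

43 = 4·9 + 7
9 = 1·7 + 2
7 = 3·2 + 1
2 = 2·1 + 0
Back-substituting gives 9·24 ≡ 1 (mod 43).

24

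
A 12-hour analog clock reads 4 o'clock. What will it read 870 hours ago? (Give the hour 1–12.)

10

Dividing 870 by 12 gives quotient 72 and remainder 6.
4 − 6 → 10 on a 12-hour dial.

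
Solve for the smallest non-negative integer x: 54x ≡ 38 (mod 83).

13

54⁻¹ ≡ 20 (mod 83) because 54·20 = 1080 = 13·83 + 1.
So x ≡ 20·38 = 760 ≡ 13 (mod 83).
Check: 54·13 = 702 = 8·83 + 38.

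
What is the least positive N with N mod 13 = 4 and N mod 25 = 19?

x ≡ 4 (mod 13) gives x ∈ {4, 17, 30, 43, 56, 69}.
The first of these with x mod 25 = 19 is 69.

69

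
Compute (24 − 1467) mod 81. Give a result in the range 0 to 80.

Dividing 1467 by 81 gives quotient 18 and remainder 9.
(24 − 9) mod 81 = 15.

15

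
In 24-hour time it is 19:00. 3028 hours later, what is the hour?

Dividing 3028 by 24 gives quotient 126 and remainder 4.
(19 + 4) mod 24 = 23.

23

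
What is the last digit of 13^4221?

The units digit of 13^n cycles with period 4: 3, 9, 7, 1, …
4221 mod 4 = 1, so the last digit matches 3^1 = 3.

3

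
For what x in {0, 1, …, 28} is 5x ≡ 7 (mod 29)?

13

5⁻¹ ≡ 6 (mod 29) because 5·6 = 30 = 1·29 + 1.
So x ≡ 6·7 = 42 ≡ 13 (mod 29).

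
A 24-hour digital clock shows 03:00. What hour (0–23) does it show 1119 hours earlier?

12

1119 = 46·24 + 15, so 1119 mod 24 = 15.
(3 − 15) mod 24 = 12.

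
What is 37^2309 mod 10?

Last digits of 7^n: 7, 9, 3, 1 (period 4).
2309 leaves remainder 1 on division by 4, so 37^2309 ends in 7.

7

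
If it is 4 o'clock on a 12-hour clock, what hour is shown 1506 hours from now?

10

1506 mod 12 = 6 (since 125·12 = 1500).
4 + 6 → 10 on a 12-hour dial.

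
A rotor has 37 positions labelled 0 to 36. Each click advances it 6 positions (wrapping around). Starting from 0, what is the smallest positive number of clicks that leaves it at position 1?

37 = 6·6 + 1
6 = 6·1 + 0
Back-substituting gives 6·31 ≡ 1 (mod 37).

31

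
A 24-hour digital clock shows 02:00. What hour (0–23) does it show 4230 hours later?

8

4230 = 176·24 + 6, so 4230 mod 24 = 6.
(2 + 6) mod 24 = 8.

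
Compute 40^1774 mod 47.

Successive squares of 40 mod 47: 40^1≡40, 40^2≡2, 40^4≡4, 40^8≡16, 40^16≡21, 40^32≡18, 40^64≡42, 40^128≡25, 40^256≡14, 40^512≡8, 40^1024≡17.
1774 = 2 + 4 + 8 + 32 + 64 + 128 + 512 + 1024, so 40^1774 ≡ 2·4·16·18·42·25·8·17 ≡ 14 (mod 47).

14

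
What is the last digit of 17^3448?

Last digits of 7^n: 7, 9, 3, 1 (period 4).
3448 leaves remainder 0 on division by 4, so 17^3448 ends in 1.

1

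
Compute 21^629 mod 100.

By repeated squaring mod 100: 21^1≡21, 21^2≡41, 21^4≡81, 21^8≡61, 21^16≡21, 21^32≡41, 21^64≡81, 21^128≡61, 21^256≡21, 21^512≡41.
Since 629 = 1 + 4 + 16 + 32 + 64 + 512 in binary, 21^629 ≡ 21·81·21·41·81·41 ≡ 81 (mod 100).

81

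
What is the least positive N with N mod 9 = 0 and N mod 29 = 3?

Since 29·5 ≡ 1 (mod 9), take x = 3 + 29·((0−3)·5 mod 9) = 3 + 29·3 = 90.
Check: 90 mod 9 = 0, 90 mod 29 = 3.

90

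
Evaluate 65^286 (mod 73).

Successive squares of 65 mod 73: 65^1≡65, 65^2≡64, 65^4≡8, 65^8≡64, 65^16≡8, 65^32≡64, 65^64≡8, 65^128≡64, 65^256≡8.
286 = 2 + 4 + 8 + 16 + 256, so 65^286 ≡ 64·8·64·8·8 ≡ 8 (mod 73).

8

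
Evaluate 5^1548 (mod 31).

1

Square-and-reduce mod 31: 5^1≡5, 5^2≡25, 5^4≡5, 5^8≡25, 5^16≡5, 5^32≡25, 5^64≡5, 5^128≡25, 5^256≡5, 5^512≡25, 5^1024≡5.
Since 1548 = 4 + 8 + 512 + 1024 in binary, 5^1548 ≡ 5·25·25·5 ≡ 1 (mod 31).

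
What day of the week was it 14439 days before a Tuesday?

14439 = 2062·7 + 5, so 14439 mod 7 = 5.
Tuesday − 5 days → Thursday.

Thursday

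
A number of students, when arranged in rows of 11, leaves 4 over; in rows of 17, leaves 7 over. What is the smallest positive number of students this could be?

92

Since 17·2 ≡ 1 (mod 11), take x = 7 + 17·((4−7)·2 mod 11) = 7 + 17·5 = 92.
Check: 92 mod 11 = 4, 92 mod 17 = 7.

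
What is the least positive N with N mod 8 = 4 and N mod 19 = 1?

20

Since 19·3 ≡ 1 (mod 8), take x = 1 + 19·((4−1)·3 mod 8) = 1 + 19·1 = 20.
Check: 20 mod 8 = 4, 20 mod 19 = 1.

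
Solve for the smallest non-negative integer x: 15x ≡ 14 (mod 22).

The inverse of 15 mod 22 is 3 (since 15·3 = 45 ≡ 1).
Multiplying both sides by 3: x ≡ 3·14 = 42 ≡ 20 (mod 22).
Check: 15·20 = 300 = 13·22 + 14.

20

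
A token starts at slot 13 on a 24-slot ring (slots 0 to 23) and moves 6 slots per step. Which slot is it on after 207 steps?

207·6 = 1242.
1242 = 51·24 + 18, so 1242 mod 24 = 18.
(13 + 18) mod 24 = 7.

7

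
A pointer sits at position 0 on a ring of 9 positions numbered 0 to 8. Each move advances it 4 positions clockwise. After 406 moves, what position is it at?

406·4 = 1624.
1624 − 180·9 = 4, so 1624 ≡ 4 (mod 9).
(0 + 4) mod 9 = 4.

4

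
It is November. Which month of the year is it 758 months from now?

January

758 mod 12 = 2 (since 63·12 = 756).
November + 2 months → January.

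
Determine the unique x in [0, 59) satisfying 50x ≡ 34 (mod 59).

29

50⁻¹ ≡ 13 (mod 59) because 50·13 = 650 = 11·59 + 1.
So x ≡ 13·34 = 442 ≡ 29 (mod 59).
Check: 50·29 = 1450 = 24·59 + 34.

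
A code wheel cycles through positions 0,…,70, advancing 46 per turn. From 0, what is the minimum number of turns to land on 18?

22

The inverse of 46 mod 71 is 17 (since 46·17 = 782 ≡ 1).
So x ≡ 17·18 = 306 ≡ 22 (mod 71).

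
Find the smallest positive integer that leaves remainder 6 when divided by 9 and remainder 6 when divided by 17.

6

x ≡ 6 (mod 9) gives x ∈ {6}.
The first of these with x mod 17 = 6 is 6.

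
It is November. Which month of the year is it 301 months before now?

301 − 25·12 = 1, so 301 ≡ 1 (mod 12).
November − 1 month → October.

October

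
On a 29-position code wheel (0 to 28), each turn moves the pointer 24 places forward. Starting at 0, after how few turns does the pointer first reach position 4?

5

24⁻¹ ≡ 23 (mod 29) because 24·23 = 552 = 19·29 + 1.
So x ≡ 23·4 = 92 ≡ 5 (mod 29).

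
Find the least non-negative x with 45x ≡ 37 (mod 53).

45⁻¹ ≡ 33 (mod 53) because 45·33 = 1485 = 28·53 + 1.
Multiplying both sides by 33: x ≡ 33·37 = 1221 ≡ 2 (mod 53).
Check: 45·2 = 90 = 1·53 + 37.

2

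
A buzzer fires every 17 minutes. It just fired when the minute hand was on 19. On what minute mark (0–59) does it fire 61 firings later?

36

61·17 = 1037.
1037 = 17·60 + 17, so 1037 mod 60 = 17.
(19 + 17) mod 60 = 36.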